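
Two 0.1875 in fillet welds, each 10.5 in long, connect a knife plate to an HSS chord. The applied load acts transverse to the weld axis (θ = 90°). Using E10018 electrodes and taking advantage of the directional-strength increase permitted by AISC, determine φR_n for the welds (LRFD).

E100XX → F_EXX = 100 ksi.
t_e = 0.707 × 0.1875 = 0.1326 in; A_we = 0.1326 × 21 = 2.784 in².
Directional factor: 1.0 + 0.5 sin^1.5(90°) = 1.5.
F_nw = 0.6 × 100 × 1.5 = 90 ksi.
φR_n = 0.75 × 90 × 2.784 = 187.9 kip.

φR_n ≈ 188 kip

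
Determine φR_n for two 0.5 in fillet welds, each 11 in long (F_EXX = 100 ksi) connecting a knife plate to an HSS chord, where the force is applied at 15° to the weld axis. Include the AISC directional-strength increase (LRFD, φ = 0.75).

φR_n ≈ 373 kip

t_e = 0.707 × 0.5 = 0.3535 in; A_we = 0.3535 × 22 = 7.777 in².
Directional factor: 1.0 + 0.5 sin^1.5(15°) = 1.066.
F_nw = 0.6 × 100 × 1.066 = 63.95 ksi.
φR_n = 0.75 × 63.95 × 7.777 = 373 kip.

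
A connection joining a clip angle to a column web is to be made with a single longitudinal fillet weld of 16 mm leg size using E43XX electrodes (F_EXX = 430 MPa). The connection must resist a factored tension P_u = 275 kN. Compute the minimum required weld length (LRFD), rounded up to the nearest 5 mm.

L = 130 mm

Throat t_e = 0.707 × 16 = 11.31 mm.
φr_n = 0.75 × 0.6 × 430 × 11.31 × 10⁻³ = 2.189 kN/mm.
L_req = P_u / φr_n = 275 / 2.189 = 125.6 mm total.
Round up → use L = 130 mm.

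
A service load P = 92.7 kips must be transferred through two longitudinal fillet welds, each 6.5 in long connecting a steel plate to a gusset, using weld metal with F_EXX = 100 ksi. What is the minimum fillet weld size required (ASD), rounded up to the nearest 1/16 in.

Total weld length L = 13 in.
Required throat t_e = P × Ω / (0.6 F_EXX × L) = 92.7 × 2.0 / (0.6 × 100 × 13) = 0.2377 in.
Required leg w = t_e / 0.707 = 0.3362 in → use 3/8 in.

w = 3/8 in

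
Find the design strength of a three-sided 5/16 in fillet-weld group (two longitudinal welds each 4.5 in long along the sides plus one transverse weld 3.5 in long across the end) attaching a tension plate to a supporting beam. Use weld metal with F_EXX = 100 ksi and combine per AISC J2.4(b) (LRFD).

t_e = 0.707 × 0.3125 = 0.2209 in.
R_nwl = 0.6 × 100 × 0.2209 × 9 = 119.3 kips (longitudinal, 2 welds).
R_nwt = 0.6 × 100 × 0.2209 × 3.5 = 46.4 kips (transverse, base value).
(i) R_nwl + R_nwt = 165.7 kips; (ii) 0.85 R_nwl + 1.5 R_nwt = 171 kips.
R_n = max = 171 kips [governs: (ii)]; φR_n = 128.3 kips.

φR_n ≈ 128 kips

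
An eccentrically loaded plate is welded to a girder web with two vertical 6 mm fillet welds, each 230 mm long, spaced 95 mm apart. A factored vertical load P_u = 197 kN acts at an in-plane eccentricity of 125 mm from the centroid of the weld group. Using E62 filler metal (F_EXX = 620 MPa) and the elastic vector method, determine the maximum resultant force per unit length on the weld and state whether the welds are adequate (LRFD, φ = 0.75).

Total weld length L_w = 460 mm. Treat welds as unit-width lines.
Polar moment about centroid: J = 2[d³/12 + d(b/2)²] = 2[230³/12 + 230×47.5²] = 3066000 mm³.
Direct shear f_v = P/L_w = 197×10³ / 460 = 428.3 N/mm (vertical).
Torsion M = P·e = 197×10³ × 125 = 24625000 N·mm.
Critical point at (x, y) = (47.5, 115) from centroid. f_tx = M·y/J = 923.7 N/mm; f_ty = M·x/J = 381.5 N/mm.
Resultant f_max = √[f_tx² + (f_v + f_ty)²] = √[923.7² + (428.3 + 381.5)²] = 1228 N/mm.
Capacity per unit length: φr_n = 0.75 × 0.6 × 620 × (0.707 × 6) = 1184 N/mm.
1228 > 1184 → NOT adequate.

f_max ≈ 1230 N/mm; NOT adequate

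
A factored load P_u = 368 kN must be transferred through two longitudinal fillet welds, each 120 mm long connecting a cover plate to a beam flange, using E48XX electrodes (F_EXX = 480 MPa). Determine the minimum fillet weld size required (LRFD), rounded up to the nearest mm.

Total weld length L = 240 mm.
Required throat t_e = P_u / (φ × 0.6 F_EXX × L) = 368 / (0.75 × 0.6 × 480 × 240 × 10⁻³) = 7.099 mm.
Required leg w = t_e / 0.707 = 10.04 mm → use 11 mm.

w = 11 mm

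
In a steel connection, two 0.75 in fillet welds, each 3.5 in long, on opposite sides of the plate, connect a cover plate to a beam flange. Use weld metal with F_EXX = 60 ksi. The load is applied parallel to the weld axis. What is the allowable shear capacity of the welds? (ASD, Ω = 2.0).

R_n/Ω ≈ 66.8 kips

Effective throat t_e = 0.707 × 0.75 = 0.5302 in.
Total length L = 7 in; A_we = 0.5302 × 7 = 3.712 in².
F_nw = 0.6 F_EXX = 0.6 × 60 = 36 ksi.
R_n = 36 × 3.712 = 133.6 kips; R_n/Ω = 133.6/2.0 = 66.81 kips.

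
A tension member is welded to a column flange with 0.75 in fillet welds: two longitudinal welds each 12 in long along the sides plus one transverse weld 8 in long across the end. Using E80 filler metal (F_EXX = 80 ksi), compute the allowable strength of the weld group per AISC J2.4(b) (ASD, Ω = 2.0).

t_e = 0.707 × 0.75 = 0.5302 in.
R_nwl = 0.6 × 80 × 0.5302 × 24 = 610.8 kips (longitudinal, 2 welds).
R_nwt = 0.6 × 80 × 0.5302 × 8 = 203.6 kips (transverse, base value).
(i) R_nwl + R_nwt = 814.5 kips; (ii) 0.85 R_nwl + 1.5 R_nwt = 824.6 kips.
R_n = max = 824.6 kips [governs: (ii)]; R_n/Ω = 412.3 kips.

R_n/Ω ≈ 412 kips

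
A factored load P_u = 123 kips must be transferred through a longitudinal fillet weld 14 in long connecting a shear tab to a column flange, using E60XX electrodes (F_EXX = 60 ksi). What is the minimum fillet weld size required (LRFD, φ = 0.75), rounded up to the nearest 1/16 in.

w = 1/2 in

Total weld length L = 14 in.
Required throat t_e = P_u / (φ × 0.6 F_EXX × L) = 123 / (0.75 × 0.6 × 60 × 14) = 0.3254 in.
Required leg w = t_e / 0.707 = 0.4603 in → use 1/2 in.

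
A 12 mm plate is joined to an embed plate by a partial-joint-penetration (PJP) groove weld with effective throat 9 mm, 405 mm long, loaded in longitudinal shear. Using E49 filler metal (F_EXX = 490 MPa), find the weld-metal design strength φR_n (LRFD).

Effective throat (given) t_e = 9 mm.
A_we = 9 × 405 = 3645 mm².
F_nw = 0.6 F_EXX = 294 MPa.
φR_n = 0.75 × 294 × 3645 × 10⁻³ = 803.7 kN.

φR_n ≈ 804 kN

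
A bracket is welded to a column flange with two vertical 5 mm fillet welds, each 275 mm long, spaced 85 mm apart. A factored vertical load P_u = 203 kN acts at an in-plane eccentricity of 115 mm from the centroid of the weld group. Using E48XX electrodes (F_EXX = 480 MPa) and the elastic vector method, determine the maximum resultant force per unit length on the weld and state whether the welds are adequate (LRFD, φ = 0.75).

f_max ≈ 932 N/mm; NOT adequate

Total weld length L_w = 550 mm. Treat welds as unit-width lines.
Polar moment about centroid: J = 2[d³/12 + d(b/2)²] = 2[275³/12 + 275×42.5²] = 4460000 mm³.
Direct shear f_v = P/L_w = 203×10³ / 550 = 369.1 N/mm (vertical).
Torsion M = P·e = 203×10³ × 115 = 23345000 N·mm.
Critical point at (x, y) = (42.5, 137.5) from centroid. f_tx = M·y/J = 719.8 N/mm; f_ty = M·x/J = 222.5 N/mm.
Resultant f_max = √[f_tx² + (f_v + f_ty)²] = √[719.8² + (369.1 + 222.5)²] = 931.7 N/mm.
Capacity per unit length: φr_n = 0.75 × 0.6 × 480 × (0.707 × 5) = 763.6 N/mm.
931.7 > 763.6 → NOT adequate.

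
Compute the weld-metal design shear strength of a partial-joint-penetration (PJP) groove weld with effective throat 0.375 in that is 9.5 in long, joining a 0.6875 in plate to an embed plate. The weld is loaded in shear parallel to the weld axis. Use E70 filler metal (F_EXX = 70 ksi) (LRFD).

Effective throat (given) t_e = 0.375 in.
A_we = 0.375 × 9.5 = 3.562 in².
F_nw = 0.6 F_EXX = 42 ksi.
φR_n = 0.75 × 42 × 3.562 = 112.2 kips.

φR_n ≈ 112 kips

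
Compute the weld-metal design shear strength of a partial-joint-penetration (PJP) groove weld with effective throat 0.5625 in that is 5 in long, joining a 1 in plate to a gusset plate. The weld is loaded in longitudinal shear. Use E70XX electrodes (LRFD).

φR_n ≈ 88.6 kip

E70XX → F_EXX = 70 ksi.
Effective throat (given) t_e = 0.5625 in.
A_we = 0.5625 × 5 = 2.812 in².
F_nw = 0.6 F_EXX = 42 ksi.
φR_n = 0.75 × 42 × 2.812 = 88.59 kip.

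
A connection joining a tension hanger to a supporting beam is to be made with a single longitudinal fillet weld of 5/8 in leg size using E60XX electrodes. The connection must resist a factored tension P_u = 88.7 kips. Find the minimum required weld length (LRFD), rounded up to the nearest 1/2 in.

E60XX → F_EXX = 60 ksi.
Throat t_e = 0.707 × 0.625 = 0.4419 in.
φr_n = 0.75 × 0.6 × 60 × 0.4419 = 11.93 kips/in.
L_req = P_u / φr_n = 88.7 / 11.93 = 7.435 in total.
Round up → use L = 7.5 in.

L = 7.5 in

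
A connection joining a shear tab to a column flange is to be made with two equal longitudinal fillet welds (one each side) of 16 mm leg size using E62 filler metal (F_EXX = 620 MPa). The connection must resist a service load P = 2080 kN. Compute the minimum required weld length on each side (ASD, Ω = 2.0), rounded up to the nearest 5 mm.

L = 495 mm on each side

Throat t_e = 0.707 × 16 = 11.31 mm.
r_n/Ω = (0.6 × 620 × 11.31) / 2.0 = 2104 N/mm = 2.104 kN/mm.
L_req = P / (r_n/Ω) = 2080 / 2.104 = 988.6 mm total.
Per side: 988.6 / 2 = 494.3 mm.
Round up → use L = 495 mm on each side.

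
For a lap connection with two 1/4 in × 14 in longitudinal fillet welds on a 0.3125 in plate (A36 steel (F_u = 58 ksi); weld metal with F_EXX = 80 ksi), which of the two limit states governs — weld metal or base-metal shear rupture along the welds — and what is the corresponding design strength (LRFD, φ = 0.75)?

φR_n ≈ 178 kip (weld metal governs)

t_e = 0.707 × 0.25 = 0.1767 in; L = 28 in.
Weld metal: φR_n = 0.75 × 0.6 × 80 × 0.1767 × 28 = 178.2 kip.
Base metal (shear rupture): φR_n = 0.75 × 0.6 × 58 × 0.3125 × 28 = 228.4 kip.
Governing: weld metal.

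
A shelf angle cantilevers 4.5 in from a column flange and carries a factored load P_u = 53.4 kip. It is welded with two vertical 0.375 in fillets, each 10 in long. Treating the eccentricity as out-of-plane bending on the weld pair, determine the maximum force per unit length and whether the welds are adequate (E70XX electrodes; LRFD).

f_max ≈ 7.69 kip/in; adequate

E70XX → F_EXX = 70 ksi.
L_w = 2 × 10 = 20 in; section modulus (unit throat) S = 2 × L²/6 = 33.33 in².
Direct shear f_v = P/L_w = 53.4/20 = 2.67 kip/in.
Moment M = P × e = 53.4 × 4.5 = 240.3 kip·in; bending f_b = M/S = 7.209 kip/in.
f_max = √(f_v² + f_b²) = √(2.67² + 7.209²) = 7.688 kip/in.
φr_n = 0.75 × 0.6 × 70 × (0.707 × 0.375) = 8.351 kip/in → adequate.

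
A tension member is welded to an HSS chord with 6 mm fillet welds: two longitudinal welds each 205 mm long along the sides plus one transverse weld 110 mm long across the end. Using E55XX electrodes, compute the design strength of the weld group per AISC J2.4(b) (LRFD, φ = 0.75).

φR_n ≈ 546 kN

E55XX → F_EXX = 550 MPa.
t_e = 0.707 × 6 = 4.242 mm.
R_nwl = 0.6 × 550 × 4.242 × 410 × 10⁻³ = 573.9 kN (longitudinal, 2 welds).
R_nwt = 0.6 × 550 × 4.242 × 110 × 10⁻³ = 154 kN (transverse, base value).
(i) R_nwl + R_nwt = 727.9 kN; (ii) 0.85 R_nwl + 1.5 R_nwt = 718.8 kN.
R_n = max = 727.9 kN [governs: (i)]; φR_n = 545.9 kN.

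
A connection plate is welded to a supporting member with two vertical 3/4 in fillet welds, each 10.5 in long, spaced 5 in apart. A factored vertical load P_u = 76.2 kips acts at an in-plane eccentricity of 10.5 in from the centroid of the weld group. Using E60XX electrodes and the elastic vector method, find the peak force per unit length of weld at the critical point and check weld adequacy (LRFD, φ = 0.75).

E60XX → F_EXX = 60 ksi.
Total weld length L_w = 21 in. Treat welds as unit-width lines.
Polar moment about centroid: J = 2[d³/12 + d(b/2)²] = 2[10.5³/12 + 10.5×2.5²] = 324.2 in³.
Direct shear f_v = P/L_w = 76.2 / 21 = 3.629 kip/in (vertical).
Torsion M = P·e = 76.2 × 10.5 = 800.1 kip·in.
Critical point at (x, y) = (2.5, 5.25) from centroid. f_tx = M·y/J = 12.96 kip/in; f_ty = M·x/J = 6.17 kip/in.
Resultant f_max = √[f_tx² + (f_v + f_ty)²] = √[12.96² + (3.629 + 6.17)²] = 16.24 kip/in.
Capacity per unit length: φr_n = 0.75 × 0.6 × 60 × (0.707 × 0.75) = 14.32 kip/in.
16.24 > 14.32 → NOT adequate.

f_max ≈ 16.2 kip/in; NOT adequate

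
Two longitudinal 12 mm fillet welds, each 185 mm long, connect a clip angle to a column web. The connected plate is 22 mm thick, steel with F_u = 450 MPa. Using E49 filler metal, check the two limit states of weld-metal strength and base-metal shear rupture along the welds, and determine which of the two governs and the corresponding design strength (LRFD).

φR_n ≈ 692 kN (weld metal governs)

E49XX → F_EXX = 490 MPa.
t_e = 0.707 × 12 = 8.484 mm; L = 370 mm.
Weld metal: φR_n = 0.75 × 0.6 × 490 × 8.484 × 370 × 10⁻³ = 692.2 kN.
Base metal (shear rupture): φR_n = 0.75 × 0.6 × 450 × 22 × 370 × 10⁻³ = 1648 kN.
Governing: weld metal.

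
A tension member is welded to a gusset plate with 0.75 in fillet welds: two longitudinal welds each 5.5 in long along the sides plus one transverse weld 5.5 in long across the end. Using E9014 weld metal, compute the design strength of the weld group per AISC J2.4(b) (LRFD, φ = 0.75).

E90XX → F_EXX = 90 ksi.
t_e = 0.707 × 0.75 = 0.5302 in.
R_nwl = 0.6 × 90 × 0.5302 × 11 = 315 kip (longitudinal, 2 welds).
R_nwt = 0.6 × 90 × 0.5302 × 5.5 = 157.5 kip (transverse, base value).
(i) R_nwl + R_nwt = 472.5 kip; (ii) 0.85 R_nwl + 1.5 R_nwt = 503.9 kip.
R_n = max = 503.9 kip [governs: (ii)]; φR_n = 378 kip.

φR_n ≈ 378 kip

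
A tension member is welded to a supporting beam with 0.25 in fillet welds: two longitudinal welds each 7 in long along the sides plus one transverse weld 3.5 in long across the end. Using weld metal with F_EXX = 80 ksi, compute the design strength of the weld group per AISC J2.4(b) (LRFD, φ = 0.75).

φR_n ≈ 111 kip

t_e = 0.707 × 0.25 = 0.1767 in.
R_nwl = 0.6 × 80 × 0.1767 × 14 = 118.8 kip (longitudinal, 2 welds).
R_nwt = 0.6 × 80 × 0.1767 × 3.5 = 29.69 kip (transverse, base value).
(i) R_nwl + R_nwt = 148.5 kip; (ii) 0.85 R_nwl + 1.5 R_nwt = 145.5 kip.
R_n = max = 148.5 kip [governs: (i)]; φR_n = 111.4 kip.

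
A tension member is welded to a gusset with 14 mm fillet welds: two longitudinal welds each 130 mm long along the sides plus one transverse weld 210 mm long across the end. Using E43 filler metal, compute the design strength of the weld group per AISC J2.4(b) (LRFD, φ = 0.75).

E43XX → F_EXX = 430 MPa.
t_e = 0.707 × 14 = 9.898 mm.
R_nwl = 0.6 × 430 × 9.898 × 260 × 10⁻³ = 664 kN (longitudinal, 2 welds).
R_nwt = 0.6 × 430 × 9.898 × 210 × 10⁻³ = 536.3 kN (transverse, base value).
(i) R_nwl + R_nwt = 1200 kN; (ii) 0.85 R_nwl + 1.5 R_nwt = 1369 kN.
R_n = max = 1369 kN [governs: (ii)]; φR_n = 1027 kN.

φR_n ≈ 1030 kN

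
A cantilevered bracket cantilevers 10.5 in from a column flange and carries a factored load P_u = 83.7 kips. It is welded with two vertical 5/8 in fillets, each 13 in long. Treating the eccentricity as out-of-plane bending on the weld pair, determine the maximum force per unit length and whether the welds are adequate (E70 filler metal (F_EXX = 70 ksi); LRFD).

f_max ≈ 15.9 kip/in; NOT adequate

L_w = 2 × 13 = 26 in; section modulus (unit throat) S = 2 × L²/6 = 56.33 in².
Direct shear f_v = P/L_w = 83.7/26 = 3.219 kip/in.
Moment M = P × e = 83.7 × 10.5 = 878.85 kip·in; bending f_b = M/S = 15.6 kip/in.
f_max = √(f_v² + f_b²) = √(3.219² + 15.6²) = 15.93 kip/in.
φr_n = 0.75 × 0.6 × 70 × (0.707 × 0.625) = 13.92 kip/in → NOT adequate.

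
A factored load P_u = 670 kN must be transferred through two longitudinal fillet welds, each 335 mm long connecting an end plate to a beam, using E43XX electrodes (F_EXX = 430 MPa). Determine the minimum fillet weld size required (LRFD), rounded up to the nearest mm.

Total weld length L = 670 mm.
Required throat t_e = P_u / (φ × 0.6 F_EXX × L) = 670 / (0.75 × 0.6 × 430 × 670 × 10⁻³) = 5.168 mm.
Required leg w = t_e / 0.707 = 7.31 mm → use 8 mm.

w = 8 mm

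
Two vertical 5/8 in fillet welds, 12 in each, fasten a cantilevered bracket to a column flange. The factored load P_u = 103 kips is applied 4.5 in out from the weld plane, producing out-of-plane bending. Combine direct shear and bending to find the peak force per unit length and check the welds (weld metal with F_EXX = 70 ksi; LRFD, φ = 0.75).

L_w = 2 × 12 = 24 in; section modulus (unit throat) S = 2 × L²/6 = 48 in².
Direct shear f_v = P/L_w = 103/24 = 4.292 kip/in.
Moment M = P × e = 103 × 4.5 = 463.5 kip·in; bending f_b = M/S = 9.656 kip/in.
f_max = √(f_v² + f_b²) = √(4.292² + 9.656²) = 10.57 kip/in.
φr_n = 0.75 × 0.6 × 70 × (0.707 × 0.625) = 13.92 kip/in → adequate.

f_max ≈ 10.6 kip/in; adequate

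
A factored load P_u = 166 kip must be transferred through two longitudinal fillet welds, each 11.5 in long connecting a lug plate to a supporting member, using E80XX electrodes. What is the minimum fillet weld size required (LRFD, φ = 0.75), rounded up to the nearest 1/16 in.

w = 5/16 in

E80XX → F_EXX = 80 ksi.
Total weld length L = 23 in.
Required throat t_e = P_u / (φ × 0.6 F_EXX × L) = 166 / (0.75 × 0.6 × 80 × 23) = 0.2005 in.
Required leg w = t_e / 0.707 = 0.2836 in → use 5/16 in.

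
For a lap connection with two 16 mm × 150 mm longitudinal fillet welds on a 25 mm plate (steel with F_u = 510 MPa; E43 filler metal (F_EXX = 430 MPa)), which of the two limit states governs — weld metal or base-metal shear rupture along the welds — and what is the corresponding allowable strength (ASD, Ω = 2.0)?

t_e = 0.707 × 16 = 11.31 mm; L = 300 mm.
Weld metal: R_n/Ω = (1/2.0) × 0.6 × 430 × 11.31 × 300 × 10⁻³ = 437.8 kN.
Base metal (shear rupture): R_n/Ω = (1/2.0) × 0.6 × 510 × 25 × 300 × 10⁻³ = 1148 kN.
Governing: weld metal.

R_n/Ω ≈ 438 kN (weld metal governs)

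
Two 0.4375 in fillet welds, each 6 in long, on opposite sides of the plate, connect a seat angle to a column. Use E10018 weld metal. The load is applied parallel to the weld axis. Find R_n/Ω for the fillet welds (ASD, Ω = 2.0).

E100XX → F_EXX = 100 ksi.
Effective throat t_e = 0.707 × 0.4375 = 0.3093 in.
Total length L = 12 in; A_we = 0.3093 × 12 = 3.712 in².
F_nw = 0.6 F_EXX = 0.6 × 100 = 60 ksi.
R_n = 60 × 3.712 = 222.7 kips; R_n/Ω = 222.7/2.0 = 111.4 kips.

R_n/Ω ≈ 111 kips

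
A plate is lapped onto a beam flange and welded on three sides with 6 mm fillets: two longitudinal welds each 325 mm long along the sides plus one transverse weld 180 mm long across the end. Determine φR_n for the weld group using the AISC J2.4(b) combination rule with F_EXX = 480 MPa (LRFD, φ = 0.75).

φR_n ≈ 761 kN

t_e = 0.707 × 6 = 4.242 mm.
R_nwl = 0.6 × 480 × 4.242 × 650 × 10⁻³ = 794.1 kN (longitudinal, 2 welds).
R_nwt = 0.6 × 480 × 4.242 × 180 × 10⁻³ = 219.9 kN (transverse, base value).
(i) R_nwl + R_nwt = 1014 kN; (ii) 0.85 R_nwl + 1.5 R_nwt = 1005 kN.
R_n = max = 1014 kN [governs: (i)]; φR_n = 760.5 kN.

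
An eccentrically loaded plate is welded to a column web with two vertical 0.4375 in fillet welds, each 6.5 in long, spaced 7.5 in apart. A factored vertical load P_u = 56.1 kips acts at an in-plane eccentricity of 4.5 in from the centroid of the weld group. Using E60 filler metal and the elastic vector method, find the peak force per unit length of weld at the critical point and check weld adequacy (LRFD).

f_max ≈ 9.19 kip/in; NOT adequate

E60XX → F_EXX = 60 ksi.
Total weld length L_w = 13 in. Treat welds as unit-width lines.
Polar moment about centroid: J = 2[d³/12 + d(b/2)²] = 2[6.5³/12 + 6.5×3.75²] = 228.6 in³.
Direct shear f_v = P/L_w = 56.1 / 13 = 4.315 kip/in (vertical).
Torsion M = P·e = 56.1 × 4.5 = 252.45 kip·in.
Critical point at (x, y) = (3.75, 3.25) from centroid. f_tx = M·y/J = 3.589 kip/in; f_ty = M·x/J = 4.142 kip/in.
Resultant f_max = √[f_tx² + (f_v + f_ty)²] = √[3.589² + (4.315 + 4.142)²] = 9.187 kip/in.
Capacity per unit length: φr_n = 0.75 × 0.6 × 60 × (0.707 × 0.4375) = 8.351 kip/in.
9.187 > 8.351 → NOT adequate.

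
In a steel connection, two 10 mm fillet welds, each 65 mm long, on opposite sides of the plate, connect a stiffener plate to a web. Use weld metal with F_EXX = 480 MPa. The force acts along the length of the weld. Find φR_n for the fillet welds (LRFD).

Effective throat t_e = 0.707 × 10 = 7.07 mm.
Total length L = 130 mm; A_we = 7.07 × 130 = 919.1 mm².
F_nw = 0.6 F_EXX = 0.6 × 480 = 288 MPa.
φR_n = 0.75 × 288 × 919.1 × 10⁻³ = 198.5 kN.

φR_n ≈ 199 kN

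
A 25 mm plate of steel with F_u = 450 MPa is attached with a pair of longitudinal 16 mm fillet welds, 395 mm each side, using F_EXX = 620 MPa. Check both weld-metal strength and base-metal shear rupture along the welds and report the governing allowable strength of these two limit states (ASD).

R_n/Ω ≈ 1660 kN (weld metal governs)

t_e = 0.707 × 16 = 11.31 mm; L = 790 mm.
Weld metal: R_n/Ω = (1/2.0) × 0.6 × 620 × 11.31 × 790 × 10⁻³ = 1662 kN.
Base metal (shear rupture): R_n/Ω = (1/2.0) × 0.6 × 450 × 25 × 790 × 10⁻³ = 2666 kN.
Governing: weld metal.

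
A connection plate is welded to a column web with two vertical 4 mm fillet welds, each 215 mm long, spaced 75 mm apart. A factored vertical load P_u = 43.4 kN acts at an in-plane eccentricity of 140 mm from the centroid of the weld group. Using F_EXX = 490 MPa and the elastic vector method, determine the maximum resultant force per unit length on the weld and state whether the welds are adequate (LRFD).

Total weld length L_w = 430 mm. Treat welds as unit-width lines.
Polar moment about centroid: J = 2[d³/12 + d(b/2)²] = 2[215³/12 + 215×37.5²] = 2261000 mm³.
Direct shear f_v = P/L_w = 43.4×10³ / 430 = 100.9 N/mm (vertical).
Torsion M = P·e = 43.4×10³ × 140 = 6076000 N·mm.
Critical point at (x, y) = (37.5, 107.5) from centroid. f_tx = M·y/J = 288.9 N/mm; f_ty = M·x/J = 100.8 N/mm.
Resultant f_max = √[f_tx² + (f_v + f_ty)²] = √[288.9² + (100.9 + 100.8)²] = 352.3 N/mm.
Capacity per unit length: φr_n = 0.75 × 0.6 × 490 × (0.707 × 4) = 623.6 N/mm.
352.3 ≤ 623.6 → adequate.

f_max ≈ 352 N/mm; adequate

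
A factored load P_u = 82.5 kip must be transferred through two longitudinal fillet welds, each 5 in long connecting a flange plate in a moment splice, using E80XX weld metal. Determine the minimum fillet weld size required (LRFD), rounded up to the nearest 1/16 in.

E80XX → F_EXX = 80 ksi.
Total weld length L = 10 in.
Required throat t_e = P_u / (φ × 0.6 F_EXX × L) = 82.5 / (0.75 × 0.6 × 80 × 10) = 0.2292 in.
Required leg w = t_e / 0.707 = 0.3241 in → use 3/8 in.

w = 3/8 in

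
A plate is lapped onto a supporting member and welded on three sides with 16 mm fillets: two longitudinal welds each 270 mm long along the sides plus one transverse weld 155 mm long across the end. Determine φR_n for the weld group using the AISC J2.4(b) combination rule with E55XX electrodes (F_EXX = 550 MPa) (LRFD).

φR_n ≈ 1950 kN

t_e = 0.707 × 16 = 11.31 mm.
R_nwl = 0.6 × 550 × 11.31 × 540 × 10⁻³ = 2016 kN (longitudinal, 2 welds).
R_nwt = 0.6 × 550 × 11.31 × 155 × 10⁻³ = 578.6 kN (transverse, base value).
(i) R_nwl + R_nwt = 2594 kN; (ii) 0.85 R_nwl + 1.5 R_nwt = 2581 kN.
R_n = max = 2594 kN [governs: (i)]; φR_n = 1946 kN.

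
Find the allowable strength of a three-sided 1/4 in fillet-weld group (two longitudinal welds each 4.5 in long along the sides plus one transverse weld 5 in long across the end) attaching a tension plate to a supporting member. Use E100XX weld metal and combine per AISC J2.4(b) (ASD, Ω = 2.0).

R_n/Ω ≈ 80.3 kips

E100XX → F_EXX = 100 ksi.
t_e = 0.707 × 0.25 = 0.1767 in.
R_nwl = 0.6 × 100 × 0.1767 × 9 = 95.44 kips (longitudinal, 2 welds).
R_nwt = 0.6 × 100 × 0.1767 × 5 = 53.02 kips (transverse, base value).
(i) R_nwl + R_nwt = 148.5 kips; (ii) 0.85 R_nwl + 1.5 R_nwt = 160.7 kips.
R_n = max = 160.7 kips [governs: (ii)]; R_n/Ω = 80.33 kips.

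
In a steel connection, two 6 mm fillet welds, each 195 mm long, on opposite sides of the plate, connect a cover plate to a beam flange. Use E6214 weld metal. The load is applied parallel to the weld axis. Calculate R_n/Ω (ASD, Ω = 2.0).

E62XX → F_EXX = 620 MPa.
Effective throat t_e = 0.707 × 6 = 4.242 mm.
Total length L = 390 mm; A_we = 4.242 × 390 = 1654 mm².
F_nw = 0.6 F_EXX = 0.6 × 620 = 372 MPa.
R_n = 372 × 1654 × 10⁻³ = 615.4 kN; R_n/Ω = 615.4/2.0 = 307.7 kN.

R_n/Ω ≈ 308 kN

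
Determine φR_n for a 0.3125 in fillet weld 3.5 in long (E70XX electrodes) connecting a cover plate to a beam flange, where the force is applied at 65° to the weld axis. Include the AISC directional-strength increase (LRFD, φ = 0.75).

φR_n ≈ 34.9 kips

E70XX → F_EXX = 70 ksi.
t_e = 0.707 × 0.3125 = 0.2209 in; A_we = 0.2209 × 3.5 = 0.7733 in².
Directional factor: 1.0 + 0.5 sin^1.5(65°) = 1.431.
F_nw = 0.6 × 70 × 1.431 = 60.12 ksi.
φR_n = 0.75 × 60.12 × 0.7733 = 34.87 kips.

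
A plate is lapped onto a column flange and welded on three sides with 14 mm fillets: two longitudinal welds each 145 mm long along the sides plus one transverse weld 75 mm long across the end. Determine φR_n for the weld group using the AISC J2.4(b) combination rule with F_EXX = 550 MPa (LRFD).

t_e = 0.707 × 14 = 9.898 mm.
R_nwl = 0.6 × 550 × 9.898 × 290 × 10⁻³ = 947.2 kN (longitudinal, 2 welds).
R_nwt = 0.6 × 550 × 9.898 × 75 × 10⁻³ = 245 kN (transverse, base value).
(i) R_nwl + R_nwt = 1192 kN; (ii) 0.85 R_nwl + 1.5 R_nwt = 1173 kN.
R_n = max = 1192 kN [governs: (i)]; φR_n = 894.2 kN.

φR_n ≈ 894 kN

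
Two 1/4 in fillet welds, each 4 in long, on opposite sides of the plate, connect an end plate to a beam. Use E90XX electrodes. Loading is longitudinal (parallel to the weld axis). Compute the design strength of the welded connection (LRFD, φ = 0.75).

E90XX → F_EXX = 90 ksi.
Effective throat t_e = 0.707 × 0.25 = 0.1767 in.
Total length L = 8 in; A_we = 0.1767 × 8 = 1.414 in².
F_nw = 0.6 F_EXX = 0.6 × 90 = 54 ksi.
φR_n = 0.75 × 54 × 1.414 = 57.27 kip.

φR_n ≈ 57.3 kip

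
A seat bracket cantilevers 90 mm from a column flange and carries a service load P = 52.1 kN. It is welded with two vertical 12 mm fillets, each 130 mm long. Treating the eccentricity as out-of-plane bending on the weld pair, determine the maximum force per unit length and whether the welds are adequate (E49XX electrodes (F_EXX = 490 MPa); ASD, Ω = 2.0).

L_w = 2 × 130 = 260 mm; section modulus (unit throat) S = 2 × L²/6 = 5633 mm².
Direct shear f_v = P/L_w = 52.1×10³/260 = 200.4 N/mm.
Moment M = P × e = 52.1×10³ × 90 = 4689000 N·mm; bending f_b = M/S = 832.4 N/mm.
f_max = √(f_v² + f_b²) = √(200.4² + 832.4²) = 856.1 N/mm.
r_n/Ω = (1/2.0) × 0.6 × 490 × (0.707 × 12) = 1247 N/mm → adequate.

f_max ≈ 856 N/mm; adequate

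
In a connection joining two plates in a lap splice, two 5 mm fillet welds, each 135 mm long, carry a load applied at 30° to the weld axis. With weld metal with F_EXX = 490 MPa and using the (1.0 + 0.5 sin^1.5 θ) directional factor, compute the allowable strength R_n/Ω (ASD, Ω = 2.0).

t_e = 0.707 × 5 = 3.535 mm; A_we = 3.535 × 270 = 954.4 mm².
Directional factor: 1.0 + 0.5 sin^1.5(30°) = 1.177.
F_nw = 0.6 × 490 × 1.177 = 346 MPa.
R_n/Ω = (346 × 954.4) / 2.0 × 10⁻³ = 165.1 kN.

R_n/Ω ≈ 165 kN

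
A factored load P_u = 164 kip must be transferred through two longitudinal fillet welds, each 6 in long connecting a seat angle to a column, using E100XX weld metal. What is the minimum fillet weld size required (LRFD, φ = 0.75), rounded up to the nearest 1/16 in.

w = 7/16 in

E100XX → F_EXX = 100 ksi.
Total weld length L = 12 in.
Required throat t_e = P_u / (φ × 0.6 F_EXX × L) = 164 / (0.75 × 0.6 × 100 × 12) = 0.3037 in.
Required leg w = t_e / 0.707 = 0.4296 in → use 7/16 in.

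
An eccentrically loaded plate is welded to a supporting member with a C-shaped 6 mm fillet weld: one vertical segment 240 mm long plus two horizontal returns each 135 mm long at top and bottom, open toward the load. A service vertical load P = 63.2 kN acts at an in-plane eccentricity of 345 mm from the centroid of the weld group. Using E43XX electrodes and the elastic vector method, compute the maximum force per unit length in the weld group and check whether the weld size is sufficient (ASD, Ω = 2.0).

f_max ≈ 649 N/mm; NOT adequate

E43XX → F_EXX = 430 MPa.
Total weld length L_w = 510 mm. Treat welds as unit-width lines.
Centroid: x̄ = 2×135×67.5 / 510 = 35.74 mm from the vertical weld.
Polar moment about centroid: J = I_x + I_y = [240³/12 + 2×135×120²] + [240×35.74² + 2(135³/12 + 135×31.76²)] = 6029000 mm³.
Direct shear f_v = P/L_w = 63.2×10³ / 510 = 123.9 N/mm (vertical).
Torsion M = P·e = 63.2×10³ × 345 = 21804000 N·mm.
Critical point at (x, y) = (99.26, 120) from centroid. f_tx = M·y/J = 434 N/mm; f_ty = M·x/J = 359 N/mm.
Resultant f_max = √[f_tx² + (f_v + f_ty)²] = √[434² + (123.9 + 359)²] = 649.3 N/mm.
Capacity per unit length: r_n/Ω = (1/2.0) × 0.6 × 430 × (0.707 × 6) = 547.2 N/mm.
649.3 > 547.2 → NOT adequate.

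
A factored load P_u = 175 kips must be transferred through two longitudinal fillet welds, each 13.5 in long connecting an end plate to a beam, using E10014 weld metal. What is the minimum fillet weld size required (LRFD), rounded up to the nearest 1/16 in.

w = 1/4 in

E100XX → F_EXX = 100 ksi.
Total weld length L = 27 in.
Required throat t_e = P_u / (φ × 0.6 F_EXX × L) = 175 / (0.75 × 0.6 × 100 × 27) = 0.144 in.
Required leg w = t_e / 0.707 = 0.2037 in → use 1/4 in.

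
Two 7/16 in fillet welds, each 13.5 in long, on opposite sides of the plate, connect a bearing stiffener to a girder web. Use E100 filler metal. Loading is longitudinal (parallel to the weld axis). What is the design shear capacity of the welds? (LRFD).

φR_n ≈ 376 kips

E100XX → F_EXX = 100 ksi.
Effective throat t_e = 0.707 × 0.4375 = 0.3093 in.
Total length L = 27 in; A_we = 0.3093 × 27 = 8.351 in².
F_nw = 0.6 F_EXX = 0.6 × 100 = 60 ksi.
φR_n = 0.75 × 60 × 8.351 = 375.8 kips.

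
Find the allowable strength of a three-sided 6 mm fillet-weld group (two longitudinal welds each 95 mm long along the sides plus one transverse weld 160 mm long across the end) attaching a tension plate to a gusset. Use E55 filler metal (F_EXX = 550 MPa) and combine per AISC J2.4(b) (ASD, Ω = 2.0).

R_n/Ω ≈ 281 kN

t_e = 0.707 × 6 = 4.242 mm.
R_nwl = 0.6 × 550 × 4.242 × 190 × 10⁻³ = 266 kN (longitudinal, 2 welds).
R_nwt = 0.6 × 550 × 4.242 × 160 × 10⁻³ = 224 kN (transverse, base value).
(i) R_nwl + R_nwt = 490 kN; (ii) 0.85 R_nwl + 1.5 R_nwt = 562 kN.
R_n = max = 562 kN [governs: (ii)]; R_n/Ω = 281 kN.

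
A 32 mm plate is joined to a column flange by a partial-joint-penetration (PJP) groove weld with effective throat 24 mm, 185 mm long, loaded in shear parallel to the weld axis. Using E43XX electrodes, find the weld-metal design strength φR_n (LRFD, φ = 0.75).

φR_n ≈ 859 kN

E43XX → F_EXX = 430 MPa.
Effective throat (given) t_e = 24 mm.
A_we = 24 × 185 = 4440 mm².
F_nw = 0.6 F_EXX = 258 MPa.
φR_n = 0.75 × 258 × 4440 × 10⁻³ = 859.1 kN.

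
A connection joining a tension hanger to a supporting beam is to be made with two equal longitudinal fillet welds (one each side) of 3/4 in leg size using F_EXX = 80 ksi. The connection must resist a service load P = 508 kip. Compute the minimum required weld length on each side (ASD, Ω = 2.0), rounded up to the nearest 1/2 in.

L = 20 in on each side

Throat t_e = 0.707 × 0.75 = 0.5302 in.
r_n/Ω = (0.6 × 80 × 0.5302) / 2.0 = 12.73 kip/in.
L_req = P / (r_n/Ω) = 508 / 12.73 = 39.92 in total.
Per side: 39.92 / 2 = 19.96 in.
Round up → use L = 20 in on each side.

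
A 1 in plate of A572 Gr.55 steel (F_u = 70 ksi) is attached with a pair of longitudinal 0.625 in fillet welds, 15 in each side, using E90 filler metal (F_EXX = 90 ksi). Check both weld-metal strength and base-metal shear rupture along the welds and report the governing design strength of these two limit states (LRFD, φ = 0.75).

φR_n ≈ 537 kip (weld metal governs)

t_e = 0.707 × 0.625 = 0.4419 in; L = 30 in.
Weld metal: φR_n = 0.75 × 0.6 × 90 × 0.4419 × 30 = 536.9 kip.
Base metal (shear rupture): φR_n = 0.75 × 0.6 × 70 × 1 × 30 = 945 kip.
Governing: weld metal.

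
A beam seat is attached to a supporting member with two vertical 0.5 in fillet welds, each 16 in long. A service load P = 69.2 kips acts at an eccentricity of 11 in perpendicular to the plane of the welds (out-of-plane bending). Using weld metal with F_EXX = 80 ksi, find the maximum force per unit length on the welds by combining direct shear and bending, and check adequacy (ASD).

L_w = 2 × 16 = 32 in; section modulus (unit throat) S = 2 × L²/6 = 85.33 in².
Direct shear f_v = P/L_w = 69.2/32 = 2.163 kip/in.
Moment M = P × e = 69.2 × 11 = 761.2 kip·in; bending f_b = M/S = 8.92 kip/in.
f_max = √(f_v² + f_b²) = √(2.163² + 8.92²) = 9.179 kip/in.
r_n/Ω = (1/2.0) × 0.6 × 80 × (0.707 × 0.5) = 8.484 kip/in → NOT adequate.

f_max ≈ 9.18 kip/in; NOT adequate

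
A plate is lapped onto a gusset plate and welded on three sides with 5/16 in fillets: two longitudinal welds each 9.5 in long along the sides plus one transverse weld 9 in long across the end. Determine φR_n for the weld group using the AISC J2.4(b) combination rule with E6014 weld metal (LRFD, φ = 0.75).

E60XX → F_EXX = 60 ksi.
t_e = 0.707 × 0.3125 = 0.2209 in.
R_nwl = 0.6 × 60 × 0.2209 × 19 = 151.1 kip (longitudinal, 2 welds).
R_nwt = 0.6 × 60 × 0.2209 × 9 = 71.58 kip (transverse, base value).
(i) R_nwl + R_nwt = 222.7 kip; (ii) 0.85 R_nwl + 1.5 R_nwt = 235.8 kip.
R_n = max = 235.8 kip [governs: (ii)]; φR_n = 176.9 kip.

φR_n ≈ 177 kip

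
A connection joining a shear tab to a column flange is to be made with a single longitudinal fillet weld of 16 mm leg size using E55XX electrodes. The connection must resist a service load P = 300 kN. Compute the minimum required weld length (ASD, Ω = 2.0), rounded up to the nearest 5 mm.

E55XX → F_EXX = 550 MPa.
Throat t_e = 0.707 × 16 = 11.31 mm.
r_n/Ω = (0.6 × 550 × 11.31) / 2.0 = 1866 N/mm = 1.866 kN/mm.
L_req = P / (r_n/Ω) = 300 / 1.866 = 160.7 mm total.
Round up → use L = 165 mm.

L = 165 mm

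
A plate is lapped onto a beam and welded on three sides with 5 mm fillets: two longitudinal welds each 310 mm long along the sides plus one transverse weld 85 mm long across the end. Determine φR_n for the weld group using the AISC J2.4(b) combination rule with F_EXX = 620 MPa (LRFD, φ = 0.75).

φR_n ≈ 695 kN

t_e = 0.707 × 5 = 3.535 mm.
R_nwl = 0.6 × 620 × 3.535 × 620 × 10⁻³ = 815.3 kN (longitudinal, 2 welds).
R_nwt = 0.6 × 620 × 3.535 × 85 × 10⁻³ = 111.8 kN (transverse, base value).
(i) R_nwl + R_nwt = 927.1 kN; (ii) 0.85 R_nwl + 1.5 R_nwt = 860.7 kN.
R_n = max = 927.1 kN [governs: (i)]; φR_n = 695.3 kN.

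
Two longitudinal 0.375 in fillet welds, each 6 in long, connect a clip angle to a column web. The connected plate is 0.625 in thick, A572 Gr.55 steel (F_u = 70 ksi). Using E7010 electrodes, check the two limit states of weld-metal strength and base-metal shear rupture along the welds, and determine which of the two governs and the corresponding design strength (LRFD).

φR_n ≈ 100 kips (weld metal governs)

E70XX → F_EXX = 70 ksi.
t_e = 0.707 × 0.375 = 0.2651 in; L = 12 in.
Weld metal: φR_n = 0.75 × 0.6 × 70 × 0.2651 × 12 = 100.2 kips.
Base metal (shear rupture): φR_n = 0.75 × 0.6 × 70 × 0.625 × 12 = 236.2 kips.
Governing: weld metal.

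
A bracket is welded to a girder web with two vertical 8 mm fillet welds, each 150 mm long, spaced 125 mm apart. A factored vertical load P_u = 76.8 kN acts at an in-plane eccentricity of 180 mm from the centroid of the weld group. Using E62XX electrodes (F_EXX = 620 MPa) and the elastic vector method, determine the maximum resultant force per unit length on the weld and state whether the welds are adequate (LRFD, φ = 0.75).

f_max ≈ 962 N/mm; adequate

Total weld length L_w = 300 mm. Treat welds as unit-width lines.
Polar moment about centroid: J = 2[d³/12 + d(b/2)²] = 2[150³/12 + 150×62.5²] = 1734000 mm³.
Direct shear f_v = P/L_w = 76.8×10³ / 300 = 256 N/mm (vertical).
Torsion M = P·e = 76.8×10³ × 180 = 13824000 N·mm.
Critical point at (x, y) = (62.5, 75) from centroid. f_tx = M·y/J = 597.8 N/mm; f_ty = M·x/J = 498.2 N/mm.
Resultant f_max = √[f_tx² + (f_v + f_ty)²] = √[597.8² + (256 + 498.2)²] = 962.4 N/mm.
Capacity per unit length: φr_n = 0.75 × 0.6 × 620 × (0.707 × 8) = 1578 N/mm.
962.4 ≤ 1578 → adequate.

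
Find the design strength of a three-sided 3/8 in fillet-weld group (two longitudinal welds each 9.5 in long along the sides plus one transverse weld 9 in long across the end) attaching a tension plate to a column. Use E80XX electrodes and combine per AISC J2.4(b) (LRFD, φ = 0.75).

E80XX → F_EXX = 80 ksi.
t_e = 0.707 × 0.375 = 0.2651 in.
R_nwl = 0.6 × 80 × 0.2651 × 19 = 241.8 kips (longitudinal, 2 welds).
R_nwt = 0.6 × 80 × 0.2651 × 9 = 114.5 kips (transverse, base value).
(i) R_nwl + R_nwt = 356.3 kips; (ii) 0.85 R_nwl + 1.5 R_nwt = 377.3 kips.
R_n = max = 377.3 kips [governs: (ii)]; φR_n = 283 kips.

φR_n ≈ 283 kips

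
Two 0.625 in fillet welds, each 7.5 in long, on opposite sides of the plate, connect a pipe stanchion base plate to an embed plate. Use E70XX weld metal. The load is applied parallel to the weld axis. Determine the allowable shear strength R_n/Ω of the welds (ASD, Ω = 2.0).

R_n/Ω ≈ 139 kip

E70XX → F_EXX = 70 ksi.
Effective throat t_e = 0.707 × 0.625 = 0.4419 in.
Total length L = 15 in; A_we = 0.4419 × 15 = 6.628 in².
F_nw = 0.6 F_EXX = 0.6 × 70 = 42 ksi.
R_n = 42 × 6.628 = 278.4 kip; R_n/Ω = 278.4/2.0 = 139.2 kip.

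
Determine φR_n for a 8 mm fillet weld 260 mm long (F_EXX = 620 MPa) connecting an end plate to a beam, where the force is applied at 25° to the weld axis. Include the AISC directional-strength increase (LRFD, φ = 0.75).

φR_n ≈ 467 kN

t_e = 0.707 × 8 = 5.656 mm; A_we = 5.656 × 260 = 1471 mm².
Directional factor: 1.0 + 0.5 sin^1.5(25°) = 1.137.
F_nw = 0.6 × 620 × 1.137 = 423.1 MPa.
φR_n = 0.75 × 423.1 × 1471 × 10⁻³ = 466.6 kN.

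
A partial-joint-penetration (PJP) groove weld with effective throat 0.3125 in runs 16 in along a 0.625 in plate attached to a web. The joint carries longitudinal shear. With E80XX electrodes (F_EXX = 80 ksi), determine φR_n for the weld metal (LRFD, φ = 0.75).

Effective throat (given) t_e = 0.3125 in.
A_we = 0.3125 × 16 = 5 in².
F_nw = 0.6 F_EXX = 48 ksi.
φR_n = 0.75 × 48 × 5 = 180 kips.

φR_n ≈ 180 kips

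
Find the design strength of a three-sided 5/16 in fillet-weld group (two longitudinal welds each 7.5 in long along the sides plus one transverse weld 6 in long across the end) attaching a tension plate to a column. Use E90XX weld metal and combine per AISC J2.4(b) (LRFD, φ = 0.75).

E90XX → F_EXX = 90 ksi.
t_e = 0.707 × 0.3125 = 0.2209 in.
R_nwl = 0.6 × 90 × 0.2209 × 15 = 179 kips (longitudinal, 2 welds).
R_nwt = 0.6 × 90 × 0.2209 × 6 = 71.58 kips (transverse, base value).
(i) R_nwl + R_nwt = 250.5 kips; (ii) 0.85 R_nwl + 1.5 R_nwt = 259.5 kips.
R_n = max = 259.5 kips [governs: (ii)]; φR_n = 194.6 kips.

φR_n ≈ 195 kips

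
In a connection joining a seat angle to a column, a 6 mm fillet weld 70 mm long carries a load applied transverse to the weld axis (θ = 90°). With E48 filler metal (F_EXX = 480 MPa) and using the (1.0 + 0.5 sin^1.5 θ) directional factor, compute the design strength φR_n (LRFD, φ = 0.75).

t_e = 0.707 × 6 = 4.242 mm; A_we = 4.242 × 70 = 296.9 mm².
Directional factor: 1.0 + 0.5 sin^1.5(90°) = 1.5.
F_nw = 0.6 × 480 × 1.5 = 432 MPa.
φR_n = 0.75 × 432 × 296.9 × 10⁻³ = 96.21 kN.

φR_n ≈ 96.2 kN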